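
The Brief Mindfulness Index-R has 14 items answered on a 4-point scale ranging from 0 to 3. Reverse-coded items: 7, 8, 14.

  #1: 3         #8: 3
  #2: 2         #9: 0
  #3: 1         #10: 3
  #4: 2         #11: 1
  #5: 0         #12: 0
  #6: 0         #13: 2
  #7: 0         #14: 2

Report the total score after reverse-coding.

18

Reverse-coded items (reversed = (0+3) − raw = 3 − raw):
  item 7: 3 − 0 = 3
  item 8: 3 − 3 = 0
  item 14: 3 − 2 = 1
After reverse-coding: 3, 2, 1, 2, 0, 0, 3, 0, 0, 3, 1, 0, 2, 1
Total = 3 + 2 + 1 + 2 + 0 + 0 + 3 + 0 + 0 + 3 + 1 + 0 + 2 + 1 = 18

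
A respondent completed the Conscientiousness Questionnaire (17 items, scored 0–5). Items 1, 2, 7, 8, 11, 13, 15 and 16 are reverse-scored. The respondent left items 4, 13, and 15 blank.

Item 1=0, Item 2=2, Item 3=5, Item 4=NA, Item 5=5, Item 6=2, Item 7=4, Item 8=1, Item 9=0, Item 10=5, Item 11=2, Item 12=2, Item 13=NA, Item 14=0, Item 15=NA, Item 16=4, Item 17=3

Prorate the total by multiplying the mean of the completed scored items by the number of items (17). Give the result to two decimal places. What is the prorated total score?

47.36

Reverse-coded (reverse-coded value = 5 − response):
  item 1: 5 − 0 = 5
  item 2: 5 − 2 = 3
  item 7: 5 − 4 = 1
  item 8: 5 − 1 = 4
  item 11: 5 − 2 = 3
  item 16: 5 − 4 = 1
Completed scored items (14 of 17): 5, 3, 5, 5, 2, 1, 4, 0, 5, 3, 2, 0, 1, 3; sum = 39.
Person mean = 39 / 14 ≈ 2.7857
Prorated total = (39 / 14) × 17 = 47.36 (to 2 dp)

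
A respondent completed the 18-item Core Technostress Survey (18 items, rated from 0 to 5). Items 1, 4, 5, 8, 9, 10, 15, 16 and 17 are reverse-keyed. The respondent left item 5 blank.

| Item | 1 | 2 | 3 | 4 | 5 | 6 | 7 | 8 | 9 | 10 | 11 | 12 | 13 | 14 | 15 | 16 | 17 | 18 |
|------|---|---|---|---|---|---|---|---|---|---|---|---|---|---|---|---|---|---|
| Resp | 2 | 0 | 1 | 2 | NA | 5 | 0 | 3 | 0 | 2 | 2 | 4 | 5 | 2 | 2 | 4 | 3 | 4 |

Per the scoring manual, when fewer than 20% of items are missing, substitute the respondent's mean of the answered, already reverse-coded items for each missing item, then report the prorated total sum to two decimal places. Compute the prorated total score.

Reverse-coded (reversed = (0+5) − raw = 5 − raw):
  item 1: 5 − 2 = 3
  item 4: 5 − 2 = 3
  item 8: 5 − 3 = 2
  item 9: 5 − 0 = 5
  item 10: 5 − 2 = 3
  item 15: 5 − 2 = 3
  item 16: 5 − 4 = 1
  item 17: 5 − 3 = 2
Completed scored items (17 of 18): 3, 0, 1, 3, 5, 0, 2, 5, 3, 2, 4, 5, 2, 3, 1, 2, 4; sum = 45.
Person mean = 45 / 17 ≈ 2.6471
Prorated total = (45 / 17) × 18 = 47.65 (to 2 dp)

47.65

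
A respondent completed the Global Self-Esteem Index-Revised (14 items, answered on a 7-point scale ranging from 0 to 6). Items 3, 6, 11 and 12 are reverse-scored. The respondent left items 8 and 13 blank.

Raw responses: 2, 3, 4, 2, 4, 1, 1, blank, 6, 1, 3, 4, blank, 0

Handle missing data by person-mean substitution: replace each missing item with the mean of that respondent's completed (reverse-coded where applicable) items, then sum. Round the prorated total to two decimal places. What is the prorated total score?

Reverse-coded (on a 0–6 scale, reversed = 6 − raw):
  item 3: 6 − 4 = 2
  item 6: 6 − 1 = 5
  item 11: 6 − 3 = 3
  item 12: 6 − 4 = 2
Completed scored items (12 of 14): 2, 3, 2, 2, 4, 5, 1, 6, 1, 3, 2, 0; sum = 31.
Person mean = 31 / 12 ≈ 2.5833
Prorated total = (31 / 12) × 14 = 36.17 (to 2 dp)

36.17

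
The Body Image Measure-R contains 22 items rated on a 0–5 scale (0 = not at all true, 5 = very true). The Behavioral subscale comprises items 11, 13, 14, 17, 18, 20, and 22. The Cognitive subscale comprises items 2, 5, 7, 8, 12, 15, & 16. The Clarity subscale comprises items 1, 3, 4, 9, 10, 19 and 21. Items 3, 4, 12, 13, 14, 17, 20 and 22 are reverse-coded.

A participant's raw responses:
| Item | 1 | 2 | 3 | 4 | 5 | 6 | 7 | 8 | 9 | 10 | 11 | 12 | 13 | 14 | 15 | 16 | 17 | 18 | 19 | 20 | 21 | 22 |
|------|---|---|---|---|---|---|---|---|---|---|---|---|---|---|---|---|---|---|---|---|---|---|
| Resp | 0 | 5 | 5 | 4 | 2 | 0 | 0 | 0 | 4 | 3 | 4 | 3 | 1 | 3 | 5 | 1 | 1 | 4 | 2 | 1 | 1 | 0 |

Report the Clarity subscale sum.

11

Clarity items: 1, 3, 4, 9, 10, 19, 21.
Of these, items 3 and 4 are reverse-coded; reverse-coded value = 5 − response.
  item 1: 0
  item 3: 5 − 5 = 0
  item 4: 5 − 4 = 1
  item 9: 4
  item 10: 3
  item 19: 2
  item 21: 1
Sum = 0 + 0 + 1 + 4 + 3 + 2 + 1 = 11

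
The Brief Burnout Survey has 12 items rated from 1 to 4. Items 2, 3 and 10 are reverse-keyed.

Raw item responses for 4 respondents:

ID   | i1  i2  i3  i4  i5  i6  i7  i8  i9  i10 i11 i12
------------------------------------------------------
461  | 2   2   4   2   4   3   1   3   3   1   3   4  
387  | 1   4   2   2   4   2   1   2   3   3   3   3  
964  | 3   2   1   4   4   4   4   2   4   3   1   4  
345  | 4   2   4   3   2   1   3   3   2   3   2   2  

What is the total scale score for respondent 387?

Respondent 387 raw: 1, 4, 2, 2, 4, 2, 1, 2, 3, 3, 3, 3.
Reverse-coded (on a 1–4 scale, reversed = 5 − raw):
  item 1: 1
  item 2: 5 − 4 = 1
  item 3: 5 − 2 = 3
  item 4: 2
  item 5: 4
  item 6: 2
  item 7: 1
  item 8: 2
  item 9: 3
  item 10: 5 − 3 = 2
  item 11: 3
  item 12: 3
Sum = 1 + 1 + 3 + 2 + 4 + 2 + 1 + 2 + 3 + 2 + 3 + 3 = 27

27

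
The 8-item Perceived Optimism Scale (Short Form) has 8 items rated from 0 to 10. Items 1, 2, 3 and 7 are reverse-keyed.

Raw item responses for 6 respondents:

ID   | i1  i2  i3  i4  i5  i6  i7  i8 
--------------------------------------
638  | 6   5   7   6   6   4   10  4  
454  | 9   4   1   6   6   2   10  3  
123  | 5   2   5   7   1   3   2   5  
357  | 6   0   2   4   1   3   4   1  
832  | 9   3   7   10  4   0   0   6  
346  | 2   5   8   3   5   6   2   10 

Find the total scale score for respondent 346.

Respondent 346 raw: 2, 5, 8, 3, 5, 6, 2, 10.
Reverse-coded (on a 0–10 scale, reversed = 10 − raw):
  item 1: 10 − 2 = 8
  item 2: 10 − 5 = 5
  item 3: 10 − 8 = 2
  item 4: 3
  item 5: 5
  item 6: 6
  item 7: 10 − 2 = 8
  item 8: 10
Sum = 8 + 5 + 2 + 3 + 5 + 6 + 8 + 10 = 47

47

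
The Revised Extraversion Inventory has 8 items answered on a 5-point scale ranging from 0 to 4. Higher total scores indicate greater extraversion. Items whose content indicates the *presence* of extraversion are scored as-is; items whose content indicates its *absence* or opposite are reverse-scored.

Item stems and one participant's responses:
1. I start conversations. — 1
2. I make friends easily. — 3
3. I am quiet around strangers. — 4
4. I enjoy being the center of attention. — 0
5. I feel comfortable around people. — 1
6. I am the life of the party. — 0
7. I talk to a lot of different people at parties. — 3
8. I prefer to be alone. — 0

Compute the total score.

12

Items 3, 8 describe the absence/opposite of extraversion → reverse-score.
reverse-coded value = 4 − response.
  item 1: 1
  item 2: 3
  item 3: 4 − 4 = 0
  item 4: 0
  item 5: 1
  item 6: 0
  item 7: 3
  item 8: 4 − 0 = 4
Total = 1 + 3 + 0 + 0 + 1 + 0 + 3 + 4 = 12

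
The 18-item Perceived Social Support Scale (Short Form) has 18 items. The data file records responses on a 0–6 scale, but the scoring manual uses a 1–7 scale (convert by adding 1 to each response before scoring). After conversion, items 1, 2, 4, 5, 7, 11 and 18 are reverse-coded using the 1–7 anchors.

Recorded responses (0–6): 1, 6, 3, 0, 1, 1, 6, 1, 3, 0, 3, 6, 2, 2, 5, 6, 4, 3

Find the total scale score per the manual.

73

Convert to 1–7: 2, 7, 4, 1, 2, 2, 7, 2, 4, 1, 4, 7, 3, 3, 6, 7, 5, 4
Reverse-coded (on a 1–7 scale, reversed = 8 − raw):
  item 1: 8 − 2 = 6
  item 2: 8 − 7 = 1
  item 4: 8 − 1 = 7
  item 5: 8 − 2 = 6
  item 7: 8 − 7 = 1
  item 11: 8 − 4 = 4
  item 18: 8 − 4 = 4
Scored: 6, 1, 4, 7, 6, 2, 1, 2, 4, 1, 4, 7, 3, 3, 6, 7, 5, 4
Total = 73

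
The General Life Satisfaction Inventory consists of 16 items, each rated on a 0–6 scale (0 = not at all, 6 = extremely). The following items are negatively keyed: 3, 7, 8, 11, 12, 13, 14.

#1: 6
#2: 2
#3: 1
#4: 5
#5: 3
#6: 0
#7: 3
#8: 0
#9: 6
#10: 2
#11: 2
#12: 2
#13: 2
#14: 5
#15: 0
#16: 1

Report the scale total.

52

Apply reverse scoring (reversed = (0+6) − raw = 6 − raw):
  item 3: 6 − 1 = 5
  item 7: 6 − 3 = 3
  item 8: 6 − 0 = 6
  item 11: 6 − 2 = 4
  item 12: 6 − 2 = 4
  item 13: 6 − 2 = 4
  item 14: 6 − 5 = 1
Scored responses: 6, 2, 5, 5, 3, 0, 3, 6, 6, 2, 4, 4, 4, 1, 0, 1
Total = 6 + 2 + 5 + 5 + 3 + 0 + 3 + 6 + 6 + 2 + 4 + 4 + 4 + 1 + 0 + 1 = 52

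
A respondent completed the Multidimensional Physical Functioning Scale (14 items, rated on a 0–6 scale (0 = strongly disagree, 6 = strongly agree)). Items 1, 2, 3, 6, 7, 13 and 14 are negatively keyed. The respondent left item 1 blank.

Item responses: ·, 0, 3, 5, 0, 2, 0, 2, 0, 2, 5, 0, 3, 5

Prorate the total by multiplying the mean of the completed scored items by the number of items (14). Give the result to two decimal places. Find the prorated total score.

Reverse-coded (reversed = (0+6) − raw = 6 − raw):
  item 2: 6 − 0 = 6
  item 3: 6 − 3 = 3
  item 6: 6 − 2 = 4
  item 7: 6 − 0 = 6
  item 13: 6 − 3 = 3
  item 14: 6 − 5 = 1
Completed scored items (13 of 14): 6, 3, 5, 0, 4, 6, 2, 0, 2, 5, 0, 3, 1; sum = 37.
Person mean = 37 / 13 ≈ 2.8462
Prorated total = (37 / 13) × 14 = 39.85 (to 2 dp)

39.85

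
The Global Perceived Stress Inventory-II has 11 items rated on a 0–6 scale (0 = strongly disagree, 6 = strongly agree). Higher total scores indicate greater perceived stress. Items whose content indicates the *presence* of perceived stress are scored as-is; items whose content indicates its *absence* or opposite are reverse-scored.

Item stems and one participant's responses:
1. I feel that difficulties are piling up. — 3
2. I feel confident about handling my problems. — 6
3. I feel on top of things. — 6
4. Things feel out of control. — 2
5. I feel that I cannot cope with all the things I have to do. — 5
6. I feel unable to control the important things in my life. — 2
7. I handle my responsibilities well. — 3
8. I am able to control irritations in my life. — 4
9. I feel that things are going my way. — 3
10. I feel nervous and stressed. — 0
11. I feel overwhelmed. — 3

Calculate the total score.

Items 2, 3, 7, 8, 9 describe the absence/opposite of perceived stress → reverse-score.
reverse-coded value = 6 − response.
  item 1: 3
  item 2: 6 − 6 = 0
  item 3: 6 − 6 = 0
  item 4: 2
  item 5: 5
  item 6: 2
  item 7: 6 − 3 = 3
  item 8: 6 − 4 = 2
  item 9: 6 − 3 = 3
  item 10: 0
  item 11: 3
Total = 3 + 0 + 0 + 2 + 5 + 2 + 3 + 2 + 3 + 0 + 3 = 23

23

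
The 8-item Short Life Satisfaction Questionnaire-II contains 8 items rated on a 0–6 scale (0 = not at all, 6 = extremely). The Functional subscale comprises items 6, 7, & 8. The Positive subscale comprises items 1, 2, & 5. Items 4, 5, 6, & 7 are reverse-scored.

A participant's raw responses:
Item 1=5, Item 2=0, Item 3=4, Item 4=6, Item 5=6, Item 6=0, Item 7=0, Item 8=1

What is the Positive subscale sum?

5

Positive items: 1, 2, 5.
Of these, item 5 is reverse-scored; reversed = (0+6) − raw = 6 − raw.
  item 1: 5
  item 2: 0
  item 5: 6 − 6 = 0
Sum = 5 + 0 + 0 = 5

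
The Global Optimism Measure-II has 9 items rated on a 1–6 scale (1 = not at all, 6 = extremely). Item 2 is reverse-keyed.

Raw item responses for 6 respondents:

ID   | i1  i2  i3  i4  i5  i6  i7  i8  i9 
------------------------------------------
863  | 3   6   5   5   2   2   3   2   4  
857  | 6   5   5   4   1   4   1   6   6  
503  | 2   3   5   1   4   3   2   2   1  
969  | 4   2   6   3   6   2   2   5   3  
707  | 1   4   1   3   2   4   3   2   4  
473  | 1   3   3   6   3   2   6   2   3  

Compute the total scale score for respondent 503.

24

Respondent 503 raw: 2, 3, 5, 1, 4, 3, 2, 2, 1.
Reverse-coded (reverse-coded value = 7 − response):
  item 1: 2
  item 2: 7 − 3 = 4
  item 3: 5
  item 4: 1
  item 5: 4
  item 6: 3
  item 7: 2
  item 8: 2
  item 9: 1
Sum = 2 + 4 + 5 + 1 + 4 + 3 + 2 + 2 + 1 = 24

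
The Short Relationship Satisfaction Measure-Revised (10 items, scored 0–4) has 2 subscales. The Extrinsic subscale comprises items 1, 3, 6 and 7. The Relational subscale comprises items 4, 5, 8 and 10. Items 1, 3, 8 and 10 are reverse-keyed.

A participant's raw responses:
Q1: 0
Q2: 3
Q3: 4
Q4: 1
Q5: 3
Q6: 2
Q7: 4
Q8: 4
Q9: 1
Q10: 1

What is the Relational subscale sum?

Relational items: 4, 5, 8, 10.
Of these, items 8 and 10 are reverse-keyed; on a 0–4 scale, reversed = 4 − raw.
  item 4: 1
  item 5: 3
  item 8: 4 − 4 = 0
  item 10: 4 − 1 = 3
Sum = 1 + 3 + 0 + 3 = 7

7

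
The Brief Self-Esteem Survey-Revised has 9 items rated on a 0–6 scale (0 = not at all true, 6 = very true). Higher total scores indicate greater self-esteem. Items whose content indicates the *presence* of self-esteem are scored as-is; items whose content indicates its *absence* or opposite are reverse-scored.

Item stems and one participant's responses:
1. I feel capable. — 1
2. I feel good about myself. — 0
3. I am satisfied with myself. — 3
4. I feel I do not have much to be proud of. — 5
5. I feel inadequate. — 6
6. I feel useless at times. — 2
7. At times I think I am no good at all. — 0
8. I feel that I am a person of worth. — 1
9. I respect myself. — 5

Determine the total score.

21

Items 4, 5, 6, 7 describe the absence/opposite of self-esteem → reverse-score.
reverse-coded value = 6 − response.
  item 1: 1
  item 2: 0
  item 3: 3
  item 4: 6 − 5 = 1
  item 5: 6 − 6 = 0
  item 6: 6 − 2 = 4
  item 7: 6 − 0 = 6
  item 8: 1
  item 9: 5
Total = 1 + 0 + 3 + 1 + 0 + 4 + 6 + 1 + 5 = 21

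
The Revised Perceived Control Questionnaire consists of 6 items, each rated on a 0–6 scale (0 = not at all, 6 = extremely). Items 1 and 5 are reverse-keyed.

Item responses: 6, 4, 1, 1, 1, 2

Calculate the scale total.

Apply reverse scoring (reverse-coded value = 6 − response):
  item 1: 6 − 6 = 0
  item 5: 6 − 1 = 5
After reverse-coding: 0, 4, 1, 1, 5, 2
Total = 0 + 4 + 1 + 1 + 5 + 2 = 13

13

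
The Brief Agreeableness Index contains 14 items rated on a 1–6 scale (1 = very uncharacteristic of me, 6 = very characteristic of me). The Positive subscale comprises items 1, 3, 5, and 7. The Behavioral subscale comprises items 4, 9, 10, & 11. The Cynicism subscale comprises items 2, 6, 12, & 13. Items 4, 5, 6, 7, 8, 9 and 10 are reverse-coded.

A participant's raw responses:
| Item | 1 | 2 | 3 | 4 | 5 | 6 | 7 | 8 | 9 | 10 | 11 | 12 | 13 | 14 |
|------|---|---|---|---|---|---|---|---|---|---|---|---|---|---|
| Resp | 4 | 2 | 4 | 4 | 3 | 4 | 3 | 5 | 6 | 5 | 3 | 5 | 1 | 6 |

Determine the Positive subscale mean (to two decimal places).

4.00

Positive items: 1, 3, 5, 7.
Of these, items 5 & 7 are reverse-coded; reversed = (1+6) − raw = 7 − raw.
  item 1: 4
  item 3: 4
  item 5: 7 − 3 = 4
  item 7: 7 − 3 = 4
Sum = 4 + 4 + 4 + 4 = 16
Mean = 16 / 4 = 4.00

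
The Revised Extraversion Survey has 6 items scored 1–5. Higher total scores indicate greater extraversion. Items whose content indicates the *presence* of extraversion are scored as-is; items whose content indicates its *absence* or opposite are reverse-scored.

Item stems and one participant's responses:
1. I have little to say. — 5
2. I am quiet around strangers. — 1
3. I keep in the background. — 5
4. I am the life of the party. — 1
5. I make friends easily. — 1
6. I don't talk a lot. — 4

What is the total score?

Items 1, 2, 3, 6 describe the absence/opposite of extraversion → reverse-score.
reversed = (1+5) − raw = 6 − raw.
  item 1: 6 − 5 = 1
  item 2: 6 − 1 = 5
  item 3: 6 − 5 = 1
  item 4: 1
  item 5: 1
  item 6: 6 − 4 = 2
Total = 1 + 5 + 1 + 1 + 1 + 2 = 11

11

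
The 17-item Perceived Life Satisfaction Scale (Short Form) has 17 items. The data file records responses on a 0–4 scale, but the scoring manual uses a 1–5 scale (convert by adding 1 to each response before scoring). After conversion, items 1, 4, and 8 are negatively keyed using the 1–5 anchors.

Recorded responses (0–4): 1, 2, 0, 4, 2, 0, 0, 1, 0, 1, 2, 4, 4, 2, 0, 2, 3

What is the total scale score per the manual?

Convert to 1–5: 2, 3, 1, 5, 3, 1, 1, 2, 1, 2, 3, 5, 5, 3, 1, 3, 4
Reverse-coded (on a 1–5 scale, reversed = 6 − raw):
  item 1: 6 − 2 = 4
  item 4: 6 − 5 = 1
  item 8: 6 − 2 = 4
Scored: 4, 3, 1, 1, 3, 1, 1, 4, 1, 2, 3, 5, 5, 3, 1, 3, 4
Total = 45

45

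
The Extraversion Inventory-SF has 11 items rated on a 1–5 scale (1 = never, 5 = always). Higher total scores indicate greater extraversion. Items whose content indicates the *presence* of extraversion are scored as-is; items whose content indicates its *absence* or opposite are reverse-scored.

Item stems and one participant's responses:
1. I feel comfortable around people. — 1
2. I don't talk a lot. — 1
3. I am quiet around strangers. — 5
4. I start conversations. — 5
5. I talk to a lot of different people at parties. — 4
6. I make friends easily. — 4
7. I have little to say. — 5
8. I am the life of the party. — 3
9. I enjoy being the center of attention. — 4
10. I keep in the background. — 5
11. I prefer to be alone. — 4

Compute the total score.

Items 2, 3, 7, 10, 11 describe the absence/opposite of extraversion → reverse-score.
on a 1–5 scale, reversed = 6 − raw.
  item 1: 1
  item 2: 6 − 1 = 5
  item 3: 6 − 5 = 1
  item 4: 5
  item 5: 4
  item 6: 4
  item 7: 6 − 5 = 1
  item 8: 3
  item 9: 4
  item 10: 6 − 5 = 1
  item 11: 6 − 4 = 2
Total = 1 + 5 + 1 + 5 + 4 + 4 + 1 + 3 + 4 + 1 + 2 = 31

31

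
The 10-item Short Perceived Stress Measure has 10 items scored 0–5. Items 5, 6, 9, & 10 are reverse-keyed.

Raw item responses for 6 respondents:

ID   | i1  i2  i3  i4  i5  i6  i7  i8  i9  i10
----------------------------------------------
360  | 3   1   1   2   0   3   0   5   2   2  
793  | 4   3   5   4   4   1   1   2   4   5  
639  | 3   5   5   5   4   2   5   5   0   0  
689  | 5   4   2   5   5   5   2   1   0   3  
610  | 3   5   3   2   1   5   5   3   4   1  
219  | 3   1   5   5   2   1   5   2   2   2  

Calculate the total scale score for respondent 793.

25

Respondent 793 raw: 4, 3, 5, 4, 4, 1, 1, 2, 4, 5.
Reverse-coded (on a 0–5 scale, reversed = 5 − raw):
  item 1: 4
  item 2: 3
  item 3: 5
  item 4: 4
  item 5: 5 − 4 = 1
  item 6: 5 − 1 = 4
  item 7: 1
  item 8: 2
  item 9: 5 − 4 = 1
  item 10: 5 − 5 = 0
Sum = 4 + 3 + 5 + 4 + 1 + 4 + 1 + 2 + 1 + 0 = 25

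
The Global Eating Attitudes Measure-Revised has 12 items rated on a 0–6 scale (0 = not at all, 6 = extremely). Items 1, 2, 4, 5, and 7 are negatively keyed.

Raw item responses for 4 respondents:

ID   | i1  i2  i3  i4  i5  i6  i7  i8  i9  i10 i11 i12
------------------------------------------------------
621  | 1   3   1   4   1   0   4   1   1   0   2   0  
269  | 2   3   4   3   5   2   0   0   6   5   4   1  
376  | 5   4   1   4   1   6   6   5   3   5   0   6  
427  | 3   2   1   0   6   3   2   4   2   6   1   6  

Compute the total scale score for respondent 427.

40

Respondent 427 raw: 3, 2, 1, 0, 6, 3, 2, 4, 2, 6, 1, 6.
Reverse-coded (reverse-coded value = 6 − response):
  item 1: 6 − 3 = 3
  item 2: 6 − 2 = 4
  item 3: 1
  item 4: 6 − 0 = 6
  item 5: 6 − 6 = 0
  item 6: 3
  item 7: 6 − 2 = 4
  item 8: 4
  item 9: 2
  item 10: 6
  item 11: 1
  item 12: 6
Sum = 3 + 4 + 1 + 6 + 0 + 3 + 4 + 4 + 2 + 6 + 1 + 6 = 40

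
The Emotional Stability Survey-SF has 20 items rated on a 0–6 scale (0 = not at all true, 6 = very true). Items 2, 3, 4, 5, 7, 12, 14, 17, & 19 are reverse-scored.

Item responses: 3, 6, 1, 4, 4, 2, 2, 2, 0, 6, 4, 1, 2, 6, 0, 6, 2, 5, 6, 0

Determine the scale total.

Apply reverse scoring (on a 0–6 scale, reversed = 6 − raw):
  item 2: 6 − 6 = 0
  item 3: 6 − 1 = 5
  item 4: 6 − 4 = 2
  item 5: 6 − 4 = 2
  item 7: 6 − 2 = 4
  item 12: 6 − 1 = 5
  item 14: 6 − 6 = 0
  item 17: 6 − 2 = 4
  item 19: 6 − 6 = 0
Scored items: 3, 0, 5, 2, 2, 2, 4, 2, 0, 6, 4, 5, 2, 0, 0, 6, 4, 5, 0, 0
Total = 3 + 0 + 5 + 2 + 2 + 2 + 4 + 2 + 0 + 6 + 4 + 5 + 2 + 0 + 0 + 6 + 4 + 5 + 0 + 0 = 52

52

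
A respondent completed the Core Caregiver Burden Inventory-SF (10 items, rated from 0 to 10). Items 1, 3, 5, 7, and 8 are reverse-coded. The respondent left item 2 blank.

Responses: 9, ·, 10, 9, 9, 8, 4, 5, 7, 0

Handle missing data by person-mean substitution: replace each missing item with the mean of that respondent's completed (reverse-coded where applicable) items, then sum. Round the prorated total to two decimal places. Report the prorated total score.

41.11

Reverse-coded (reverse-coded value = 10 − response):
  item 1: 10 − 9 = 1
  item 3: 10 − 10 = 0
  item 5: 10 − 9 = 1
  item 7: 10 − 4 = 6
  item 8: 10 − 5 = 5
Completed scored items (9 of 10): 1, 0, 9, 1, 8, 6, 5, 7, 0; sum = 37.
Person mean = 37 / 9 ≈ 4.1111
Prorated total = (37 / 9) × 10 = 41.11 (to 2 dp)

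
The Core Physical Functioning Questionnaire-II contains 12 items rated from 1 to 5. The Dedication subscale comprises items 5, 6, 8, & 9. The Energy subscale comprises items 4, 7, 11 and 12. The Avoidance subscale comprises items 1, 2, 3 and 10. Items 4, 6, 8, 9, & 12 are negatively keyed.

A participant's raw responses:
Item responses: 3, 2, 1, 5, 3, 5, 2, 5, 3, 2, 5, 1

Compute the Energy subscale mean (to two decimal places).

3.25

Energy items: 4, 7, 11, 12.
Of these, items 4 & 12 are negatively keyed; reversed = (1+5) − raw = 6 − raw.
  item 4: 6 − 5 = 1
  item 7: 2
  item 11: 5
  item 12: 6 − 1 = 5
Sum = 1 + 2 + 5 + 5 = 13
Mean = 13 / 4 = 3.25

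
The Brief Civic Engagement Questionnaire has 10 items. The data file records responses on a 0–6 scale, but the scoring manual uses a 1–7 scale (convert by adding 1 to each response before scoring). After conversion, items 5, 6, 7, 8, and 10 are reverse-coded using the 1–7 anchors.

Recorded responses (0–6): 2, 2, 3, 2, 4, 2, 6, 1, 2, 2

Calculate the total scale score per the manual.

36

Convert to 1–7: 3, 3, 4, 3, 5, 3, 7, 2, 3, 3
Reverse-coded (reversed = (1+7) − raw = 8 − raw):
  item 5: 8 − 5 = 3
  item 6: 8 − 3 = 5
  item 7: 8 − 7 = 1
  item 8: 8 − 2 = 6
  item 10: 8 − 3 = 5
Scored: 3, 3, 4, 3, 3, 5, 1, 6, 3, 5
Total = 36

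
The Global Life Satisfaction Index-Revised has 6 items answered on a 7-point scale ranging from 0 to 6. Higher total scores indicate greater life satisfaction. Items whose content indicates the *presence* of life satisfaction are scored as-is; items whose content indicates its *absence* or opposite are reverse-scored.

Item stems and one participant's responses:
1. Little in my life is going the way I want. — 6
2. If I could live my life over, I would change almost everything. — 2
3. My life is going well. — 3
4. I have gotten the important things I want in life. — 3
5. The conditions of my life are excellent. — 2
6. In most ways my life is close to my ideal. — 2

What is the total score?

14

Items 1, 2 describe the absence/opposite of life satisfaction → reverse-score.
reversed = (0+6) − raw = 6 − raw.
  item 1: 6 − 6 = 0
  item 2: 6 − 2 = 4
  item 3: 3
  item 4: 3
  item 5: 2
  item 6: 2
Total = 0 + 4 + 3 + 3 + 2 + 2 = 14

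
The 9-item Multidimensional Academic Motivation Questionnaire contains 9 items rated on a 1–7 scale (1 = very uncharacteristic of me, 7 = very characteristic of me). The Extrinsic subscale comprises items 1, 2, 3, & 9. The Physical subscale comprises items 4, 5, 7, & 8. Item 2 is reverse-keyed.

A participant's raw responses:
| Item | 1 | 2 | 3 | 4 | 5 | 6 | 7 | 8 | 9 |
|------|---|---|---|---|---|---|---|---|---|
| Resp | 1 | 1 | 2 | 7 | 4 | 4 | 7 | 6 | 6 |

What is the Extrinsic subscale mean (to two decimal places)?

4.00

Extrinsic items: 1, 2, 3, 9.
Of these, item 2 is reverse-keyed; reverse-coded value = 8 − response.
  item 1: 1
  item 2: 8 − 1 = 7
  item 3: 2
  item 9: 6
Sum = 1 + 7 + 2 + 6 = 16
Mean = 16 / 4 = 4.00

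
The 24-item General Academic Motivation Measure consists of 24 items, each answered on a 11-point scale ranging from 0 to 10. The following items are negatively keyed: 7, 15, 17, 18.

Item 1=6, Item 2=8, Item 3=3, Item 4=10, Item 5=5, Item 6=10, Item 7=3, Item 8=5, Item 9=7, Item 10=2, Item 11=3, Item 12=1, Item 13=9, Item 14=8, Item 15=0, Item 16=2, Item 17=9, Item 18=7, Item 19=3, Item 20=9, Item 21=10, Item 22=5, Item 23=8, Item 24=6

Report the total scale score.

141

Reversing items 7, 15, 17, and 18 with 10 − raw:
Total = 6 + 8 + 3 + 10 + 5 + 10 + (10−3) + 5 + 7 + 2 + 3 + 1 + 9 + 8 + (10−0) + 2 + (10−9) + (10−7) + 3 + 9 + 10 + 5 + 8 + 6
      = 6 + 8 + 3 + 10 + 5 + 10 + 7 + 5 + 7 + 2 + 3 + 1 + 9 + 8 + 10 + 2 + 1 + 3 + 3 + 9 + 10 + 5 + 8 + 6 = 141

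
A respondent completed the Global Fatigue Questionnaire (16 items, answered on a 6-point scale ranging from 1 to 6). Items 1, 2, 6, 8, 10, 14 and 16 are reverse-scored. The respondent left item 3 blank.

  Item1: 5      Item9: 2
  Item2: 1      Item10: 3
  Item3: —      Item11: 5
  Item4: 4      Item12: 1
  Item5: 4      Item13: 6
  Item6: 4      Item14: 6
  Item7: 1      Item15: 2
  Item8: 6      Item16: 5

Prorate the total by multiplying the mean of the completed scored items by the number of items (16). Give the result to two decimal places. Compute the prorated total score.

46.93

Reverse-coded (reversed = (1+6) − raw = 7 − raw):
  item 1: 7 − 5 = 2
  item 2: 7 − 1 = 6
  item 6: 7 − 4 = 3
  item 8: 7 − 6 = 1
  item 10: 7 − 3 = 4
  item 14: 7 − 6 = 1
  item 16: 7 − 5 = 2
Completed scored items (15 of 16): 2, 6, 4, 4, 3, 1, 1, 2, 4, 5, 1, 6, 1, 2, 2; sum = 44.
Person mean = 44 / 15 ≈ 2.9333
Prorated total = (44 / 15) × 16 = 46.93 (to 2 dp)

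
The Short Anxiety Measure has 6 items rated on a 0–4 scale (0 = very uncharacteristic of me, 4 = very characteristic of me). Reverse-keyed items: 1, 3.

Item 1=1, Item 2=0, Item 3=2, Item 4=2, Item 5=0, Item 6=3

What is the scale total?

10

Raw sum = 8. Reverse-keyed items: 1, 3; their raw sum = 3.
Each reversal replaces raw with 4 − raw, changing the total by 4 − 2·raw per item.
Total = 8 + 2·4 − 2·3 = 8 + 8 − 6 = 10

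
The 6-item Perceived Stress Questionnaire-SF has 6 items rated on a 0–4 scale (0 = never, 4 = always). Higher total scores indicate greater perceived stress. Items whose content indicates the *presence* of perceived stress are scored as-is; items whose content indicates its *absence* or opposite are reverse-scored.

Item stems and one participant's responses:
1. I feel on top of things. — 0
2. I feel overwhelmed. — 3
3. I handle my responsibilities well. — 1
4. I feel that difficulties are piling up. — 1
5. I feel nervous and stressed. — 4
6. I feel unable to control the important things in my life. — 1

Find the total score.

16

Items 1, 3 describe the absence/opposite of perceived stress → reverse-score.
on a 0–4 scale, reversed = 4 − raw.
  item 1: 4 − 0 = 4
  item 2: 3
  item 3: 4 − 1 = 3
  item 4: 1
  item 5: 4
  item 6: 1
Total = 4 + 3 + 3 + 1 + 4 + 1 = 16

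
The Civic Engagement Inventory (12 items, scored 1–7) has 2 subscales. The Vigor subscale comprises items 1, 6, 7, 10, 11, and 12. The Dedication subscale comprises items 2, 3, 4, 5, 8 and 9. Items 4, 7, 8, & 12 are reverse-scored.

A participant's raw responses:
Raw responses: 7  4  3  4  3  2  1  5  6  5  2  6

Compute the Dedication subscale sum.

23

Dedication items: 2, 3, 4, 5, 8, 9.
Of these, items 4 and 8 are reverse-scored; on a 1–7 scale, reversed = 8 − raw.
  item 2: 4
  item 3: 3
  item 4: 8 − 4 = 4
  item 5: 3
  item 8: 8 − 5 = 3
  item 9: 6
Sum = 4 + 3 + 4 + 3 + 3 + 6 = 23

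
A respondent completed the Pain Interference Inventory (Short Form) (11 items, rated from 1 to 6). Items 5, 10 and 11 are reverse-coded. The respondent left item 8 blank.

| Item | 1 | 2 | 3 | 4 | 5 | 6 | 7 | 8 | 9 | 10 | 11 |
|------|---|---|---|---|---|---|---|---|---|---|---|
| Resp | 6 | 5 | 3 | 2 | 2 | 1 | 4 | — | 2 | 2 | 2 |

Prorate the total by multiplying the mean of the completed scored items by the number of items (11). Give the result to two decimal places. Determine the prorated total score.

Reverse-coded (on a 1–6 scale, reversed = 7 − raw):
  item 5: 7 − 2 = 5
  item 10: 7 − 2 = 5
  item 11: 7 − 2 = 5
Completed scored items (10 of 11): 6, 5, 3, 2, 5, 1, 4, 2, 5, 5; sum = 38.
Person mean = 38 / 10 ≈ 3.8000
Prorated total = (38 / 10) × 11 = 41.80 (to 2 dp)

41.80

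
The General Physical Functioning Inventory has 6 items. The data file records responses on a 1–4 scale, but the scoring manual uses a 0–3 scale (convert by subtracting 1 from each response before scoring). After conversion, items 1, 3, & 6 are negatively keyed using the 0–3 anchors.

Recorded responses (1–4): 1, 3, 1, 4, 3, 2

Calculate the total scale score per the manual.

15

Convert to 0–3: 0, 2, 0, 3, 2, 1
Reverse-coded (on a 0–3 scale, reversed = 3 − raw):
  item 1: 3 − 0 = 3
  item 3: 3 − 0 = 3
  item 6: 3 − 1 = 2
Scored: 3, 2, 3, 3, 2, 2
Total = 15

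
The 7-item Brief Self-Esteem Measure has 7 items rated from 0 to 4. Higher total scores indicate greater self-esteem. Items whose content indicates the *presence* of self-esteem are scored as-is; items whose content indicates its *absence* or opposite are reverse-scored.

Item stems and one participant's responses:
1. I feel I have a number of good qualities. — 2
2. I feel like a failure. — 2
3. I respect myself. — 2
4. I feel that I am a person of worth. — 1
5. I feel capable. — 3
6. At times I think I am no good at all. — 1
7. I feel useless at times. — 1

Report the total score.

16

Items 2, 6, 7 describe the absence/opposite of self-esteem → reverse-score.
reversed = (0+4) − raw = 4 − raw.
  item 1: 2
  item 2: 4 − 2 = 2
  item 3: 2
  item 4: 1
  item 5: 3
  item 6: 4 − 1 = 3
  item 7: 4 − 1 = 3
Total = 2 + 2 + 2 + 1 + 3 + 3 + 3 = 16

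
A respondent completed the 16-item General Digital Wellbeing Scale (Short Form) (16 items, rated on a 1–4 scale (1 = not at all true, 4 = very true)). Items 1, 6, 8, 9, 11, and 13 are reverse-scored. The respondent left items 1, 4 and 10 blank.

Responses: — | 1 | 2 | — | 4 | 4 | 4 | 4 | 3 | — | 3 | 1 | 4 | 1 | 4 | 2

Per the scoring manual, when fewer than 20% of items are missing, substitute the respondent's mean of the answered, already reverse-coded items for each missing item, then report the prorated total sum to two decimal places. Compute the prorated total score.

Reverse-coded (reversed = (1+4) − raw = 5 − raw):
  item 6: 5 − 4 = 1
  item 8: 5 − 4 = 1
  item 9: 5 − 3 = 2
  item 11: 5 − 3 = 2
  item 13: 5 − 4 = 1
Completed scored items (13 of 16): 1, 2, 4, 1, 4, 1, 2, 2, 1, 1, 1, 4, 2; sum = 26.
Person mean = 26 / 13 ≈ 2.0000
Prorated total = (26 / 13) × 16 = 32.00 (to 2 dp)

32.00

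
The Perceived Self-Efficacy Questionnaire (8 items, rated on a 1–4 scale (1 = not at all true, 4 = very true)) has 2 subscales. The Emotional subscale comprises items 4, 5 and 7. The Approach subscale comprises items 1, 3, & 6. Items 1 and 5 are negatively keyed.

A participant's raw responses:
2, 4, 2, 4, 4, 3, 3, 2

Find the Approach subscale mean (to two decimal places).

2.67

Approach items: 1, 3, 6.
Of these, item 1 is negatively keyed; reverse-coded value = 5 − response.
  item 1: 5 − 2 = 3
  item 3: 2
  item 6: 3
Sum = 3 + 2 + 3 = 8
Mean = 8 / 3 = 2.67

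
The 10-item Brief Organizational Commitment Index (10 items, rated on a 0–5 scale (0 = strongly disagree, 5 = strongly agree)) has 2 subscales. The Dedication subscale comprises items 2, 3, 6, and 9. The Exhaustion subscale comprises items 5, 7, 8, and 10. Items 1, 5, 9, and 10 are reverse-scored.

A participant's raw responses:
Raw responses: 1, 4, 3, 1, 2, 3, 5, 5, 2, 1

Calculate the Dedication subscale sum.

Dedication items: 2, 3, 6, 9.
Of these, item 9 is reverse-scored; on a 0–5 scale, reversed = 5 − raw.
  item 2: 4
  item 3: 3
  item 6: 3
  item 9: 5 − 2 = 3
Sum = 4 + 3 + 3 + 3 = 13

13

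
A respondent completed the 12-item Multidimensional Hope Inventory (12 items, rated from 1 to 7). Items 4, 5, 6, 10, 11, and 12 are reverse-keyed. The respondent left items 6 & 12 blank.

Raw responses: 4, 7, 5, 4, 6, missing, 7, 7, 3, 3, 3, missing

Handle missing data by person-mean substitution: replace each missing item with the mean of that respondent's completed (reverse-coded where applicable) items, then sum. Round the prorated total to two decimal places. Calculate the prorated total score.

58.80

Reverse-coded (reverse-coded value = 8 − response):
  item 4: 8 − 4 = 4
  item 5: 8 − 6 = 2
  item 10: 8 − 3 = 5
  item 11: 8 − 3 = 5
Completed scored items (10 of 12): 4, 7, 5, 4, 2, 7, 7, 3, 5, 5; sum = 49.
Person mean = 49 / 10 ≈ 4.9000
Prorated total = (49 / 10) × 12 = 58.80 (to 2 dp)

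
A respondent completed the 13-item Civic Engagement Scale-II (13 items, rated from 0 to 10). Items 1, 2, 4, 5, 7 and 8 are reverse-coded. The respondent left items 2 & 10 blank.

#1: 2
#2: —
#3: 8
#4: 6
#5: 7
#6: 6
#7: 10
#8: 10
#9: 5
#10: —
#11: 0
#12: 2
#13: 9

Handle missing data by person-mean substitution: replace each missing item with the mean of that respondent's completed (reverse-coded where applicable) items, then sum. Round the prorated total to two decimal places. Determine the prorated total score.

Reverse-coded (on a 0–10 scale, reversed = 10 − raw):
  item 1: 10 − 2 = 8
  item 4: 10 − 6 = 4
  item 5: 10 − 7 = 3
  item 7: 10 − 10 = 0
  item 8: 10 − 10 = 0
Completed scored items (11 of 13): 8, 8, 4, 3, 6, 0, 0, 5, 0, 2, 9; sum = 45.
Person mean = 45 / 11 ≈ 4.0909
Prorated total = (45 / 11) × 13 = 53.18 (to 2 dp)

53.18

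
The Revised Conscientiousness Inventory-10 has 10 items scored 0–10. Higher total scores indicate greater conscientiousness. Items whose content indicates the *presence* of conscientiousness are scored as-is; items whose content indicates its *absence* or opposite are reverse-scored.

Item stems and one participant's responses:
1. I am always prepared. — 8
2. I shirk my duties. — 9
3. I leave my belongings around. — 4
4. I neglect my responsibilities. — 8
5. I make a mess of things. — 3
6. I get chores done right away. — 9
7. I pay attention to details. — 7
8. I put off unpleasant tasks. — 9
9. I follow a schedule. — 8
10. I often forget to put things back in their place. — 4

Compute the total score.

55

Items 2, 3, 4, 5, 8, 10 describe the absence/opposite of conscientiousness → reverse-score.
reversed = (0+10) − raw = 10 − raw.
  item 1: 8
  item 2: 10 − 9 = 1
  item 3: 10 − 4 = 6
  item 4: 10 − 8 = 2
  item 5: 10 − 3 = 7
  item 6: 9
  item 7: 7
  item 8: 10 − 9 = 1
  item 9: 8
  item 10: 10 − 4 = 6
Total = 8 + 1 + 6 + 2 + 7 + 9 + 7 + 1 + 8 + 6 = 55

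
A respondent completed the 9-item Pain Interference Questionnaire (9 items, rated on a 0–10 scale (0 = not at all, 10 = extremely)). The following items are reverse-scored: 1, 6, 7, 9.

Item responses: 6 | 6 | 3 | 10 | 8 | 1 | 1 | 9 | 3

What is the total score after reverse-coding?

Reversing items 1, 6, 7, & 9 with 10 − raw:
Total = (10−6) + 6 + 3 + 10 + 8 + (10−1) + (10−1) + 9 + (10−3)
      = 4 + 6 + 3 + 10 + 8 + 9 + 9 + 9 + 7 = 65

65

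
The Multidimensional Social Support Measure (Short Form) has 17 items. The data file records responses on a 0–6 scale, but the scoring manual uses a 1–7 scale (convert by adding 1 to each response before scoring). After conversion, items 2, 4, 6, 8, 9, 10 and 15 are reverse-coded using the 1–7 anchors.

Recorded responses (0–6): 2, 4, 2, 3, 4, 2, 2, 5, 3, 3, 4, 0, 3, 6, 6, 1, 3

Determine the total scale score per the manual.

Convert to 1–7: 3, 5, 3, 4, 5, 3, 3, 6, 4, 4, 5, 1, 4, 7, 7, 2, 4
Reverse-coded (on a 1–7 scale, reversed = 8 − raw):
  item 2: 8 − 5 = 3
  item 4: 8 − 4 = 4
  item 6: 8 − 3 = 5
  item 8: 8 − 6 = 2
  item 9: 8 − 4 = 4
  item 10: 8 − 4 = 4
  item 15: 8 − 7 = 1
Scored: 3, 3, 3, 4, 5, 5, 3, 2, 4, 4, 5, 1, 4, 7, 1, 2, 4
Total = 60

60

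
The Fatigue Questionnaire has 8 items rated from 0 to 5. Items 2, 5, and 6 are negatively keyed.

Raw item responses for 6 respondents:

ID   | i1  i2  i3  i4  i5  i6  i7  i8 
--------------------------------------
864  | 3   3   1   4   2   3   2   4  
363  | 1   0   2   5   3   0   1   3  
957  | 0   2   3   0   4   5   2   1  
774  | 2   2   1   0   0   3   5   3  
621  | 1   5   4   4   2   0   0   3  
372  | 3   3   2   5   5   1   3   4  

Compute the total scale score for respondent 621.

20

Respondent 621 raw: 1, 5, 4, 4, 2, 0, 0, 3.
Reverse-coded (reversed = (0+5) − raw = 5 − raw):
  item 1: 1
  item 2: 5 − 5 = 0
  item 3: 4
  item 4: 4
  item 5: 5 − 2 = 3
  item 6: 5 − 0 = 5
  item 7: 0
  item 8: 3
Sum = 1 + 0 + 4 + 4 + 3 + 5 + 0 + 3 = 20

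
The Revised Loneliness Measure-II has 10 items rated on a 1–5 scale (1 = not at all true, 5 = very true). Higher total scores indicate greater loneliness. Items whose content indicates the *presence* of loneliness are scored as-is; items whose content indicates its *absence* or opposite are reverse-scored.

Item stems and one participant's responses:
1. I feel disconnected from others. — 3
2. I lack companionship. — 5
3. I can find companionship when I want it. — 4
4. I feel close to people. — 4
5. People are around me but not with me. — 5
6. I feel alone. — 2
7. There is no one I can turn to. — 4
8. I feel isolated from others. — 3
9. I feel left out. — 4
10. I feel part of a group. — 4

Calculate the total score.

Items 3, 4, 10 describe the absence/opposite of loneliness → reverse-score.
reverse-coded value = 6 − response.
  item 1: 3
  item 2: 5
  item 3: 6 − 4 = 2
  item 4: 6 − 4 = 2
  item 5: 5
  item 6: 2
  item 7: 4
  item 8: 3
  item 9: 4
  item 10: 6 − 4 = 2
Total = 3 + 5 + 2 + 2 + 5 + 2 + 4 + 3 + 4 + 2 = 32

32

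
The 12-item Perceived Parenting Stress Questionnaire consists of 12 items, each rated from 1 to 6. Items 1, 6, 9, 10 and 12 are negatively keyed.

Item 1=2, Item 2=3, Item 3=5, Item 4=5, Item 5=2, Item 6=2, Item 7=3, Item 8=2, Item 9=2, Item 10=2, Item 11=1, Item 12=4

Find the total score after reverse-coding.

44

Negatively keyed items use 7 − raw:
  item 1: 7 − 2 = 5
  item 6: 7 − 2 = 5
  item 9: 7 − 2 = 5
  item 10: 7 − 2 = 5
  item 12: 7 − 4 = 3
Scored items: 5, 3, 5, 5, 2, 5, 3, 2, 5, 5, 1, 3
Total = 5 + 3 + 5 + 5 + 2 + 5 + 3 + 2 + 5 + 5 + 1 + 3 = 44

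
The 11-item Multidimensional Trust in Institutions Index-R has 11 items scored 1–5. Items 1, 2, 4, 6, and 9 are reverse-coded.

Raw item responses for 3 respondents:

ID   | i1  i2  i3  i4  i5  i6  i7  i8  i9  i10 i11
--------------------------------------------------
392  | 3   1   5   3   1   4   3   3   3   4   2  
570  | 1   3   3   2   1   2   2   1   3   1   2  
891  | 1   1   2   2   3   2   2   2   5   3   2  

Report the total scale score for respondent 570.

29

Respondent 570 raw: 1, 3, 3, 2, 1, 2, 2, 1, 3, 1, 2.
Reverse-coded (reversed = (1+5) − raw = 6 − raw):
  item 1: 6 − 1 = 5
  item 2: 6 − 3 = 3
  item 3: 3
  item 4: 6 − 2 = 4
  item 5: 1
  item 6: 6 − 2 = 4
  item 7: 2
  item 8: 1
  item 9: 6 − 3 = 3
  item 10: 1
  item 11: 2
Sum = 5 + 3 + 3 + 4 + 1 + 4 + 2 + 1 + 3 + 1 + 2 = 29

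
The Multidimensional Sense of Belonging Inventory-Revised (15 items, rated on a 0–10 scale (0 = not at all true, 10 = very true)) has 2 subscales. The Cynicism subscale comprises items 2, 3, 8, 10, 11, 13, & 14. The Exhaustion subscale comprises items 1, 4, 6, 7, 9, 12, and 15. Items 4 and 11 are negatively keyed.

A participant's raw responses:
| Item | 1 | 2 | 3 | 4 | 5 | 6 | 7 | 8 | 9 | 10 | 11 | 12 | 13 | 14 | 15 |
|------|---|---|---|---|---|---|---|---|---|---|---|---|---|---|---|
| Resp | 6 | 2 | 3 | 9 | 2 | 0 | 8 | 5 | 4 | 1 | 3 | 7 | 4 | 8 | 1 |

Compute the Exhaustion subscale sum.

27

Exhaustion items: 1, 4, 6, 7, 9, 12, 15.
Of these, item 4 is negatively keyed; on a 0–10 scale, reversed = 10 − raw.
  item 1: 6
  item 4: 10 − 9 = 1
  item 6: 0
  item 7: 8
  item 9: 4
  item 12: 7
  item 15: 1
Sum = 6 + 1 + 0 + 8 + 4 + 7 + 1 = 27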